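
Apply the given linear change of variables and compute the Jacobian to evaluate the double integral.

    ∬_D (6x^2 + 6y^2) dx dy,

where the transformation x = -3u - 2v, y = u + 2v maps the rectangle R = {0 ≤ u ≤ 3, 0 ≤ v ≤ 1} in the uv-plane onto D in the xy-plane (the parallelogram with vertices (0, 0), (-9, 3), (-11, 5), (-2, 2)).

Compute the Jacobian determinant of (x, y) with respect to (u, v):

    ∂(x,y)/∂(u,v) = | -3  -2 | = (-3)(2) - (-2)(1) = -4.
                   | 1  2 |

Its absolute value is |J| = 4 (the area scaling factor).

Substituting x = -3u - 2v, y = u + 2v into the integrand,

    6x^2 + 6y^2 → 60u^2 + 96u v + 48v^2,

so the integral becomes

    ∬_R (60u^2 + 96u v + 48v^2) · |J| du dv = ∫_0^3 ∫_0^1 (240u^2 + 384u v + 192v^2) dv du.

Inner (v): 240u^2 + 192u + 64.
Outer (u): 3216.

Therefore ∬_D (6x^2 + 6y^2) dx dy = 3216.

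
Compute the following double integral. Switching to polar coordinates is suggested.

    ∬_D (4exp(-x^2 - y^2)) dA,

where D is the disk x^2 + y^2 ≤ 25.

The region D is 0 ≤ r ≤ 5, 0 ≤ θ ≤ 2π in polar coordinates, where x = r cos(θ), y = r sin(θ), and dA = r dr dθ.

Under the substitution, the integrand becomes 4exp(-r^2), so

    ∬_D (4exp(-x^2 - y^2)) dA = ∫_{0}^{2π} ∫_{0}^{5} (4exp(-r^2)) · r dr dθ.

Inner integral (in r): ∫_{0}^{5} (4exp(-r^2)) · r dr = 2 - 2exp(-25).

Outer integral (in θ): ∫_{0}^{2π} (2 - 2exp(-25)) dθ = -4π exp(-25) + 4π.

Therefore ∬_D (4exp(-x^2 - y^2)) dA = -4π exp(-25) + 4π.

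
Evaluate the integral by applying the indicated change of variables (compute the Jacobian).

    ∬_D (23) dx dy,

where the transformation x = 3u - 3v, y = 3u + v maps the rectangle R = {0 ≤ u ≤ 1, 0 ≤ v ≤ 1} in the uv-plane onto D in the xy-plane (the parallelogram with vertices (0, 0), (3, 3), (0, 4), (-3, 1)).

Compute the Jacobian determinant of (x, y) with respect to (u, v):

    ∂(x,y)/∂(u,v) = | 3  -3 | = (3)(1) - (-3)(3) = 12.
                   | 3  1 |

Its absolute value is |J| = 12 (the area scaling factor).

Substituting x = 3u - 3v, y = 3u + v into the integrand,

    23 → 23,

so the integral becomes

    ∬_R (23) · |J| du dv = ∫_0^1 ∫_0^1 (276) dv du.

Inner (v): 276.
Outer (u): 276.

Therefore ∬_D (23) dx dy = 276.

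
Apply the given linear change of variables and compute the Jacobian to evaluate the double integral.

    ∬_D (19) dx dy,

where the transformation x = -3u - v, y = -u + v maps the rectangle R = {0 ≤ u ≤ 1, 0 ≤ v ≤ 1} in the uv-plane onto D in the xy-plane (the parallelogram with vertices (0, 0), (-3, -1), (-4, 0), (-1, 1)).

Compute the Jacobian determinant of (x, y) with respect to (u, v):

    ∂(x,y)/∂(u,v) = | -3  -1 | = (-3)(1) - (-1)(-1) = -4.
                   | -1  1 |

Its absolute value is |J| = 4 (the area scaling factor).

Substituting x = -3u - v, y = -u + v into the integrand,

    19 → 19,

so the integral becomes

    ∬_R (19) · |J| du dv = ∫_0^1 ∫_0^1 (76) dv du.

Inner (v): 76.
Outer (u): 76.

Therefore ∬_D (19) dx dy = 76.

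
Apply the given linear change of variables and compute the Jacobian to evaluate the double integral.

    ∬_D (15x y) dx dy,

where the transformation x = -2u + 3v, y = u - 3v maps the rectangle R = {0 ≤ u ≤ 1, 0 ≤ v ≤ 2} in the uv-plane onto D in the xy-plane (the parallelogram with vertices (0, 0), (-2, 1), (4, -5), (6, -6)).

Compute the Jacobian determinant of (x, y) with respect to (u, v):

    ∂(x,y)/∂(u,v) = | -2  3 | = (-2)(-3) - (3)(1) = 3.
                   | 1  -3 |

Its absolute value is |J| = 3 (the area scaling factor).

Substituting x = -2u + 3v, y = u - 3v into the integrand,

    15x y → -30u^2 + 135u v - 135v^2,

so the integral becomes

    ∬_R (-30u^2 + 135u v - 135v^2) · |J| du dv = ∫_0^1 ∫_0^2 (-90u^2 + 405u v - 405v^2) dv du.

Inner (v): -180u^2 + 810u - 1080.
Outer (u): -735.

Therefore ∬_D (15x y) dx dy = -735.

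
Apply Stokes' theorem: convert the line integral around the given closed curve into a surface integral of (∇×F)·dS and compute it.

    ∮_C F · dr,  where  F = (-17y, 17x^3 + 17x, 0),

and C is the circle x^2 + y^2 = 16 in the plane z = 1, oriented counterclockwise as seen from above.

Let S be the flat disk x^2 + y^2 ≤ 16 in the plane z = 1, with upward unit normal n̂ = ẑ. By Stokes' theorem,

    ∮_C F · dr = ∬_S (∇ × F) · n̂ dS = ∬_D (curl F)_z dA,

where D is the disk x^2 + y^2 ≤ 16.

Compute the curl of F = (-17y, 17x^3 + 17x, 0):
    (∇ × F)_x = ∂F_z/∂y - ∂F_y/∂z = 0,
    (∇ × F)_y = ∂F_x/∂z - ∂F_z/∂x = 0,
    (∇ × F)_z = ∂F_y/∂x - ∂F_x/∂y = 51x^2 + 34.

On z = 1, (curl F)_z = 51x^2 + 34.

Convert to polar (x = r cos θ, y = r sin θ, dA = r dr dθ); the integrand becomes 51r^2cos(θ)^2 + 34, so

    ∬_D (curl F)_z dA = ∫_0^{2π} ∫_0^{4} (51r^2cos(θ)^2 + 34) · r dr dθ.

Inner (r from 0 to 4): 3264cos(θ)^2 + 272.
Outer (θ from 0 to 2π): 3808π.

Therefore ∮_C F · dr = 3808π.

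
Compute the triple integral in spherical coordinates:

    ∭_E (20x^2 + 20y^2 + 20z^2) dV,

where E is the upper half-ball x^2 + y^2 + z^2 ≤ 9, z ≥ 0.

In spherical coordinates, x = ρ sin(φ) cos(θ), y = ρ sin(φ) sin(θ), z = ρ cos(φ), and dV = ρ^2 sin(φ) dρ dφ dθ.

The integrand becomes 20ρ^2, so

    ∭_E (20x^2 + 20y^2 + 20z^2) dV = ∫_{0}^{2π} ∫_{0}^{π/2} ∫_{0}^{3} (20ρ^2) · ρ^2 sin(φ) dρ dφ dθ.

Inner (ρ): 972sin(φ).
Middle (φ): 972.
Outer (θ): 1944π.

Therefore the triple integral equals 1944π.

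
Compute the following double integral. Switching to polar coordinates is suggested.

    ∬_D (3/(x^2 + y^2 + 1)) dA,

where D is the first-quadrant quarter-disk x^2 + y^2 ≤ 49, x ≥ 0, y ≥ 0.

The region D is 0 ≤ r ≤ 7, 0 ≤ θ ≤ π/2 in polar coordinates, where x = r cos(θ), y = r sin(θ), and dA = r dr dθ.

Under the substitution, the integrand becomes 3/(r^2 + 1), so

    ∬_D (3/(x^2 + y^2 + 1)) dA = ∫_{0}^{π/2} ∫_{0}^{7} (3/(r^2 + 1)) · r dr dθ.

Inner integral (in r): ∫_{0}^{7} (3/(r^2 + 1)) · r dr = 3log(50)/2.

Outer integral (in θ): ∫_{0}^{π/2} (3log(50)/2) dθ = 3π log(50)/4.

Therefore ∬_D (3/(x^2 + y^2 + 1)) dA = 3π log(50)/4.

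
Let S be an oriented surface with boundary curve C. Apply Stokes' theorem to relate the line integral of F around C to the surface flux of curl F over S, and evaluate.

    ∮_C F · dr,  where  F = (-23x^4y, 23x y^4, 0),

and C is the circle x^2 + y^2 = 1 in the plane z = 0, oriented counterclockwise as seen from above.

Let S be the flat disk x^2 + y^2 ≤ 1 in the plane z = 0, with upward unit normal n̂ = ẑ. By Stokes' theorem,

    ∮_C F · dr = ∬_S (∇ × F) · n̂ dS = ∬_D (curl F)_z dA,

where D is the disk x^2 + y^2 ≤ 1.

Compute the curl of F = (-23x^4y, 23x y^4, 0):
    (∇ × F)_x = ∂F_z/∂y - ∂F_y/∂z = 0,
    (∇ × F)_y = ∂F_x/∂z - ∂F_z/∂x = 0,
    (∇ × F)_z = ∂F_y/∂x - ∂F_x/∂y = 23x^4 + 23y^4.

On z = 0, (curl F)_z = 23x^4 + 23y^4.

Convert to polar (x = r cos θ, y = r sin θ, dA = r dr dθ); the integrand becomes 23r^4(sin(θ)^4 + cos(θ)^4), so

    ∬_D (curl F)_z dA = ∫_0^{2π} ∫_0^{1} (23r^4(sin(θ)^4 + cos(θ)^4)) · r dr dθ.

Inner (r from 0 to 1): 23sin(θ)^4/6 + 23cos(θ)^4/6.
Outer (θ from 0 to 2π): 23π/4.

Therefore ∮_C F · dr = 23π/4.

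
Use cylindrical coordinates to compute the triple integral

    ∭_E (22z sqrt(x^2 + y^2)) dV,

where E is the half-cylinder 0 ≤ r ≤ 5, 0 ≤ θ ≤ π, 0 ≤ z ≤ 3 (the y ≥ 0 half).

In cylindrical coordinates, x = r cos(θ), y = r sin(θ), z = z, and dV = r dr dθ dz.

The integrand becomes 22r z, so

    ∭_E (22z sqrt(x^2 + y^2)) dV = ∫_{0}^{π} ∫_{0}^{5} ∫_{0}^{3} (22r z) · r dz dr dθ.

Inner (z): 99r^2.
Middle (r from 0 to 5): 4125.
Outer (θ): 4125π.

Therefore the triple integral equals 4125π.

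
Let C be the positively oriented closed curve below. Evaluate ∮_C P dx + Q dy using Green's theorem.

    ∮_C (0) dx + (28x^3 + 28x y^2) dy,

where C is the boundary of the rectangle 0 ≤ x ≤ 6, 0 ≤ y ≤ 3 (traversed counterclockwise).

Green's theorem converts the closed line integral into a double integral over the enclosed region D:

    ∮_C P dx + Q dy = ∬_D (∂Q/∂x - ∂P/∂y) dA.

Here P = 0, Q = 28x^3 + 28x y^2, so

    ∂Q/∂x = 84x^2 + 28y^2,    ∂P/∂y = 0,
    ∂Q/∂x - ∂P/∂y = 84x^2 + 28y^2.

D is the region 0 ≤ x ≤ 6, 0 ≤ y ≤ 3. Evaluating the double integral:

    ∬_D (84x^2 + 28y^2) dA = ∫_0^{6} ∫_0^{3} (84x^2 + 28y^2) dy dx.

Inner (y from 0 to 3): 252x^2 + 252.
Outer (x from 0 to 6): 19656.

Therefore ∮_C P dx + Q dy = 19656.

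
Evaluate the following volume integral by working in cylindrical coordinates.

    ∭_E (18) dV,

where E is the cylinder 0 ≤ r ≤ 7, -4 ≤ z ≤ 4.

In cylindrical coordinates, x = r cos(θ), y = r sin(θ), z = z, and dV = r dr dθ dz.

The integrand becomes 18, so

    ∭_E (18) dV = ∫_{0}^{2π} ∫_{0}^{7} ∫_{-4}^{4} (18) · r dz dr dθ.

Inner (z): 144r.
Middle (r from 0 to 7): 3528.
Outer (θ): 7056π.

Therefore the triple integral equals 7056π.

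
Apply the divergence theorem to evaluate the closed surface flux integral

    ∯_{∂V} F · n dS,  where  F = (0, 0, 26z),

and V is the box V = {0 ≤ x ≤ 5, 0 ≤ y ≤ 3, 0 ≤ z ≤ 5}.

By the divergence theorem,

    ∯_{∂V} F · n dS = ∭_V (∇ · F) dV.

Compute the divergence:
    ∇ · F = ∂F_x/∂x + ∂F_y/∂y + ∂F_z/∂z = 0 + 0 + 26 = 26.

V is a rectangular box, so dV = dx dy dz with 0 ≤ x ≤ 5, 0 ≤ y ≤ 3, 0 ≤ z ≤ 5.

Integrate (26) over V as an iterated integral:

    ∭_V (∇·F) dV = ∫_0^{5} ∫_0^{3} ∫_0^{5} (26) dz dy dx.

Inner (z from 0 to 5): 130.
Middle (y from 0 to 3): 390.
Outer (x from 0 to 5): 1950.

Therefore ∯_{∂V} F · n dS = 1950.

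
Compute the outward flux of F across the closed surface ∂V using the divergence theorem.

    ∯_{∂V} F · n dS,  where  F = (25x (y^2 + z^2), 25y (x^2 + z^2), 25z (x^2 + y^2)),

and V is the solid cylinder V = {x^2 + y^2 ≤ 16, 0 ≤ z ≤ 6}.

By the divergence theorem,

    ∯_{∂V} F · n dS = ∭_V (∇ · F) dV.

Compute the divergence:
    ∇ · F = ∂F_x/∂x + ∂F_y/∂y + ∂F_z/∂z = 25y^2 + 25z^2 + 25x^2 + 25z^2 + 25x^2 + 25y^2 = 50x^2 + 50y^2 + 50z^2.

In cylindrical coordinates, x = r cos(θ), y = r sin(θ), z = z, dV = r dr dθ dz, with 0 ≤ r ≤ 4, 0 ≤ θ ≤ 2π, 0 ≤ z ≤ 6.

The integrand, after substitution and multiplying by the volume element, becomes (50r^2 + 50z^2) · r, so

    ∭_V (∇·F) dV = ∫_0^{2π} ∫_0^{4} ∫_0^{6} (50r^2 + 50z^2) · r dz dr dθ.

Inner (z from 0 to 6): 300r (r^2 + 12).
Middle (r from 0 to 4): 48000.
Outer (θ from 0 to 2π): 96000π.

Therefore ∯_{∂V} F · n dS = 96000π.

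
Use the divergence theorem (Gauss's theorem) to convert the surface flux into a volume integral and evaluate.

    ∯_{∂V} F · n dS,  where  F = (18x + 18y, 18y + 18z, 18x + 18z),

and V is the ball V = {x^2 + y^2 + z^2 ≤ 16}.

By the divergence theorem,

    ∯_{∂V} F · n dS = ∭_V (∇ · F) dV.

Compute the divergence:
    ∇ · F = ∂F_x/∂x + ∂F_y/∂y + ∂F_z/∂z = 18 + 18 + 18 = 54.

In spherical coordinates, x = ρ sin(φ) cos(θ), y = ρ sin(φ) sin(θ), z = ρ cos(φ), dV = ρ^2 sin(φ) dρ dφ dθ, with 0 ≤ ρ ≤ 4, 0 ≤ φ ≤ π, 0 ≤ θ ≤ 2π.

The integrand, after substitution and multiplying by the volume element, becomes (54) · ρ^2 sin(φ), so

    ∭_V (∇·F) dV = ∫_0^{2π} ∫_0^{π} ∫_0^{4} (54) · ρ^2 sin(φ) dρ dφ dθ.

Inner (ρ from 0 to 4): 1152sin(φ).
Middle (φ from 0 to π): 2304.
Outer (θ from 0 to 2π): 4608π.

Therefore ∯_{∂V} F · n dS = 4608π.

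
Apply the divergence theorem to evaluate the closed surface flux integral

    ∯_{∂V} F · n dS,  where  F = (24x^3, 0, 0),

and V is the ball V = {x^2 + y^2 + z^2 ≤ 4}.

By the divergence theorem,

    ∯_{∂V} F · n dS = ∭_V (∇ · F) dV.

Compute the divergence:
    ∇ · F = ∂F_x/∂x + ∂F_y/∂y + ∂F_z/∂z = 72x^2 + 0 + 0 = 72x^2.

In spherical coordinates, x = ρ sin(φ) cos(θ), y = ρ sin(φ) sin(θ), z = ρ cos(φ), dV = ρ^2 sin(φ) dρ dφ dθ, with 0 ≤ ρ ≤ 2, 0 ≤ φ ≤ π, 0 ≤ θ ≤ 2π.

The integrand, after substitution and multiplying by the volume element, becomes (72ρ^2sin(φ)^2cos(θ)^2) · ρ^2 sin(φ), so

    ∭_V (∇·F) dV = ∫_0^{2π} ∫_0^{π} ∫_0^{2} (72ρ^2sin(φ)^2cos(θ)^2) · ρ^2 sin(φ) dρ dφ dθ.

Inner (ρ from 0 to 2): 2304sin(φ)^3cos(θ)^2/5.
Middle (φ from 0 to π): 3072cos(θ)^2/5.
Outer (θ from 0 to 2π): 3072π/5.

Therefore ∯_{∂V} F · n dS = 3072π/5.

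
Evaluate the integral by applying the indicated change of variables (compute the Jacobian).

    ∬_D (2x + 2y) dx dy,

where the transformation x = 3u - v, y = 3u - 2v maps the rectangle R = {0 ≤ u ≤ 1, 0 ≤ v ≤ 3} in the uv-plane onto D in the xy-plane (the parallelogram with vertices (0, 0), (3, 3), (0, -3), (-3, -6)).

Compute the Jacobian determinant of (x, y) with respect to (u, v):

    ∂(x,y)/∂(u,v) = | 3  -1 | = (3)(-2) - (-1)(3) = -3.
                   | 3  -2 |

Its absolute value is |J| = 3 (the area scaling factor).

Substituting x = 3u - v, y = 3u - 2v into the integrand,

    2x + 2y → 12u - 6v,

so the integral becomes

    ∬_R (12u - 6v) · |J| du dv = ∫_0^1 ∫_0^3 (36u - 18v) dv du.

Inner (v): 108u - 81.
Outer (u): -27.

Therefore ∬_D (2x + 2y) dx dy = -27.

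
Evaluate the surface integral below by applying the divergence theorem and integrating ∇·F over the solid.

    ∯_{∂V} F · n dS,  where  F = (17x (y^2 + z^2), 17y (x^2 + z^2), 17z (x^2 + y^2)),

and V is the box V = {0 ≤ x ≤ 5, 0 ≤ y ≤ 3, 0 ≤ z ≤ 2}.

By the divergence theorem,

    ∯_{∂V} F · n dS = ∭_V (∇ · F) dV.

Compute the divergence:
    ∇ · F = ∂F_x/∂x + ∂F_y/∂y + ∂F_z/∂z = 17y^2 + 17z^2 + 17x^2 + 17z^2 + 17x^2 + 17y^2 = 34x^2 + 34y^2 + 34z^2.

V is a rectangular box, so dV = dx dy dz with 0 ≤ x ≤ 5, 0 ≤ y ≤ 3, 0 ≤ z ≤ 2.

Integrate (34x^2 + 34y^2 + 34z^2) over V as an iterated integral:

    ∭_V (∇·F) dV = ∫_0^{5} ∫_0^{3} ∫_0^{2} (34x^2 + 34y^2 + 34z^2) dz dy dx.

Inner (z from 0 to 2): 68x^2 + 68y^2 + 272/3.
Middle (y from 0 to 3): 204x^2 + 884.
Outer (x from 0 to 5): 12920.

Therefore ∯_{∂V} F · n dS = 12920.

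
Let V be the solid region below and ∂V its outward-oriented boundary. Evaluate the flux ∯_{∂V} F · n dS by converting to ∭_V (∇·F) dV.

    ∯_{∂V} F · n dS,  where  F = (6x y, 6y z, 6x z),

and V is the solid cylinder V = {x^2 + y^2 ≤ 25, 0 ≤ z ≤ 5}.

By the divergence theorem,

    ∯_{∂V} F · n dS = ∭_V (∇ · F) dV.

Compute the divergence:
    ∇ · F = ∂F_x/∂x + ∂F_y/∂y + ∂F_z/∂z = 6y + 6z + 6x = 6x + 6y + 6z.

In cylindrical coordinates, x = r cos(θ), y = r sin(θ), z = z, dV = r dr dθ dz, with 0 ≤ r ≤ 5, 0 ≤ θ ≤ 2π, 0 ≤ z ≤ 5.

The integrand, after substitution and multiplying by the volume element, becomes (6sqrt(2)r sin(θ + π/4) + 6z) · r, so

    ∭_V (∇·F) dV = ∫_0^{2π} ∫_0^{5} ∫_0^{5} (6sqrt(2)r sin(θ + π/4) + 6z) · r dz dr dθ.

Inner (z from 0 to 5): 15r (2sqrt(2)r sin(θ + π/4) + 5).
Middle (r from 0 to 5): 1250sqrt(2)sin(θ + π/4) + 1875/2.
Outer (θ from 0 to 2π): 1875π.

Therefore ∯_{∂V} F · n dS = 1875π.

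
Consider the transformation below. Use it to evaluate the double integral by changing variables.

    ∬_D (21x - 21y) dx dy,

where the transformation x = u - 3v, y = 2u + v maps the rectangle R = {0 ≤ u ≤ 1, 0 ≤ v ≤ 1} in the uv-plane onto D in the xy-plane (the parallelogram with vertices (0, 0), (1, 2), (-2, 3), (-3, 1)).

Compute the Jacobian determinant of (x, y) with respect to (u, v):

    ∂(x,y)/∂(u,v) = | 1  -3 | = (1)(1) - (-3)(2) = 7.
                   | 2  1 |

Its absolute value is |J| = 7 (the area scaling factor).

Substituting x = u - 3v, y = 2u + v into the integrand,

    21x - 21y → -21u - 84v,

so the integral becomes

    ∬_R (-21u - 84v) · |J| du dv = ∫_0^1 ∫_0^1 (-147u - 588v) dv du.

Inner (v): -147u - 294.
Outer (u): -735/2.

Therefore ∬_D (21x - 21y) dx dy = -735/2.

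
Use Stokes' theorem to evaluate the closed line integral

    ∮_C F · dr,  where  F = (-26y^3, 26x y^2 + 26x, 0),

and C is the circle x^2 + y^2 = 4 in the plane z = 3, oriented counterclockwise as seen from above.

Let S be the flat disk x^2 + y^2 ≤ 4 in the plane z = 3, with upward unit normal n̂ = ẑ. By Stokes' theorem,

    ∮_C F · dr = ∬_S (∇ × F) · n̂ dS = ∬_D (curl F)_z dA,

where D is the disk x^2 + y^2 ≤ 4.

Compute the curl of F = (-26y^3, 26x y^2 + 26x, 0):
    (∇ × F)_x = ∂F_z/∂y - ∂F_y/∂z = 0,
    (∇ × F)_y = ∂F_x/∂z - ∂F_z/∂x = 0,
    (∇ × F)_z = ∂F_y/∂x - ∂F_x/∂y = 104y^2 + 26.

On z = 3, (curl F)_z = 104y^2 + 26.

Convert to polar (x = r cos θ, y = r sin θ, dA = r dr dθ); the integrand becomes 104r^2sin(θ)^2 + 26, so

    ∬_D (curl F)_z dA = ∫_0^{2π} ∫_0^{2} (104r^2sin(θ)^2 + 26) · r dr dθ.

Inner (r from 0 to 2): 416sin(θ)^2 + 52.
Outer (θ from 0 to 2π): 520π.

Therefore ∮_C F · dr = 520π.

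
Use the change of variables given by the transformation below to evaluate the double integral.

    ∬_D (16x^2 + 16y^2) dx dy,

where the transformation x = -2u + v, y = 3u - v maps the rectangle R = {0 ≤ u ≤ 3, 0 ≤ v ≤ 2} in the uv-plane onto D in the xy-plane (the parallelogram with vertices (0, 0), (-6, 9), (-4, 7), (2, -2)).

Compute the Jacobian determinant of (x, y) with respect to (u, v):

    ∂(x,y)/∂(u,v) = | -2  1 | = (-2)(-1) - (1)(3) = -1.
                   | 3  -1 |

Its absolute value is |J| = 1 (the area scaling factor).

Substituting x = -2u + v, y = 3u - v into the integrand,

    16x^2 + 16y^2 → 208u^2 - 160u v + 32v^2,

so the integral becomes

    ∬_R (208u^2 - 160u v + 32v^2) · |J| du dv = ∫_0^3 ∫_0^2 (208u^2 - 160u v + 32v^2) dv du.

Inner (v): 416u^2 - 320u + 256/3.
Outer (u): 2560.

Therefore ∬_D (16x^2 + 16y^2) dx dy = 2560.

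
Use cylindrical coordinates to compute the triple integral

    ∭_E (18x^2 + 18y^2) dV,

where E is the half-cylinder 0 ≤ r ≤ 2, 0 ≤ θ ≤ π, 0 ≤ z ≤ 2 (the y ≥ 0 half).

In cylindrical coordinates, x = r cos(θ), y = r sin(θ), z = z, and dV = r dr dθ dz.

The integrand becomes 18r^2, so

    ∭_E (18x^2 + 18y^2) dV = ∫_{0}^{π} ∫_{0}^{2} ∫_{0}^{2} (18r^2) · r dz dr dθ.

Inner (z): 36r^3.
Middle (r from 0 to 2): 144.
Outer (θ): 144π.

Therefore the triple integral equals 144π.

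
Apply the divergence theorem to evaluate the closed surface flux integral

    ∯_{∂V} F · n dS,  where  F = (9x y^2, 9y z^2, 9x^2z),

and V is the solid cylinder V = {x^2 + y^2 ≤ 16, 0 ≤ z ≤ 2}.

By the divergence theorem,

    ∯_{∂V} F · n dS = ∭_V (∇ · F) dV.

Compute the divergence:
    ∇ · F = ∂F_x/∂x + ∂F_y/∂y + ∂F_z/∂z = 9y^2 + 9z^2 + 9x^2 = 9x^2 + 9y^2 + 9z^2.

In cylindrical coordinates, x = r cos(θ), y = r sin(θ), z = z, dV = r dr dθ dz, with 0 ≤ r ≤ 4, 0 ≤ θ ≤ 2π, 0 ≤ z ≤ 2.

The integrand, after substitution and multiplying by the volume element, becomes (9r^2 + 9z^2) · r, so

    ∭_V (∇·F) dV = ∫_0^{2π} ∫_0^{4} ∫_0^{2} (9r^2 + 9z^2) · r dz dr dθ.

Inner (z from 0 to 2): 18r^3 + 24r.
Middle (r from 0 to 4): 1344.
Outer (θ from 0 to 2π): 2688π.

Therefore ∯_{∂V} F · n dS = 2688π.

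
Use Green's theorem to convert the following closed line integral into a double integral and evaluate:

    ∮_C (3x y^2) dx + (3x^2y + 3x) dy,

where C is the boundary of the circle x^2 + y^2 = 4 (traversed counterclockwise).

Green's theorem converts the closed line integral into a double integral over the enclosed region D:

    ∮_C P dx + Q dy = ∬_D (∂Q/∂x - ∂P/∂y) dA.

Here P = 3x y^2, Q = 3x^2y + 3x, so

    ∂Q/∂x = 6x y + 3,    ∂P/∂y = 6x y,
    ∂Q/∂x - ∂P/∂y = 3.

D is the region x^2 + y^2 ≤ 4. Evaluating the double integral:

In polar coordinates (x = r cos θ, y = r sin θ, dA = r dr dθ) the integrand becomes 3, so

    ∬_D (3) dA = ∫_0^{2π} ∫_0^{2} (3) · r dr dθ.

Inner (r from 0 to 2): 6.
Outer (θ from 0 to 2π): 12π.

Therefore ∮_C P dx + Q dy = 12π.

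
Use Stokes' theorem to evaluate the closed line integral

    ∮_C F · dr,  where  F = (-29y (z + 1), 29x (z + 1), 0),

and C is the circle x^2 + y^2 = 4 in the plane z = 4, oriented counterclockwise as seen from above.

Let S be the flat disk x^2 + y^2 ≤ 4 in the plane z = 4, with upward unit normal n̂ = ẑ. By Stokes' theorem,

    ∮_C F · dr = ∬_S (∇ × F) · n̂ dS = ∬_D (curl F)_z dA,

where D is the disk x^2 + y^2 ≤ 4.

Compute the curl of F = (-29y (z + 1), 29x (z + 1), 0):
    (∇ × F)_x = ∂F_z/∂y - ∂F_y/∂z = -29x,
    (∇ × F)_y = ∂F_x/∂z - ∂F_z/∂x = -29y,
    (∇ × F)_z = ∂F_y/∂x - ∂F_x/∂y = 58z + 58.

On z = 4, (curl F)_z = 290.

Convert to polar (x = r cos θ, y = r sin θ, dA = r dr dθ); the integrand becomes 290, so

    ∬_D (curl F)_z dA = ∫_0^{2π} ∫_0^{2} (290) · r dr dθ.

Inner (r from 0 to 2): 580.
Outer (θ from 0 to 2π): 1160π.

Therefore ∮_C F · dr = 1160π.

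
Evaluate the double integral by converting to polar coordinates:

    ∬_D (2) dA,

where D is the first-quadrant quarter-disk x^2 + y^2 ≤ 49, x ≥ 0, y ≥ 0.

The region D is 0 ≤ r ≤ 7, 0 ≤ θ ≤ π/2 in polar coordinates, where x = r cos(θ), y = r sin(θ), and dA = r dr dθ.

Under the substitution, the integrand becomes 2, so

    ∬_D (2) dA = ∫_{0}^{π/2} ∫_{0}^{7} (2) · r dr dθ.

Inner integral (in r): ∫_{0}^{7} (2) · r dr = 49.

Outer integral (in θ): ∫_{0}^{π/2} (49) dθ = 49π/2.

Therefore ∬_D (2) dA = 49π/2.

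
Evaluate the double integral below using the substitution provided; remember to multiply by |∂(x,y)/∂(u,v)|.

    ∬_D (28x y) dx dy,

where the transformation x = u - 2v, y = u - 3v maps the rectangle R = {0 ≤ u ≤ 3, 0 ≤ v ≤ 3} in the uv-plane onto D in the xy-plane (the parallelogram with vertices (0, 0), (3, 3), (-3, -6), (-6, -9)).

Compute the Jacobian determinant of (x, y) with respect to (u, v):

    ∂(x,y)/∂(u,v) = | 1  -2 | = (1)(-3) - (-2)(1) = -1.
                   | 1  -3 |

Its absolute value is |J| = 1 (the area scaling factor).

Substituting x = u - 2v, y = u - 3v into the integrand,

    28x y → 28u^2 - 140u v + 168v^2,

so the integral becomes

    ∬_R (28u^2 - 140u v + 168v^2) · |J| du dv = ∫_0^3 ∫_0^3 (28u^2 - 140u v + 168v^2) dv du.

Inner (v): 84u^2 - 630u + 1512.
Outer (u): 2457.

Therefore ∬_D (28x y) dx dy = 2457.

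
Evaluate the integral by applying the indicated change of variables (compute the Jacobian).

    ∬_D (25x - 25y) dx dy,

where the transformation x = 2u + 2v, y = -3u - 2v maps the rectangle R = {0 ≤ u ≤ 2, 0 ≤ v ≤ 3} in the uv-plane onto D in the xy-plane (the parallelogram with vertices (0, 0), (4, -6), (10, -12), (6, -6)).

Compute the Jacobian determinant of (x, y) with respect to (u, v):

    ∂(x,y)/∂(u,v) = | 2  2 | = (2)(-2) - (2)(-3) = 2.
                   | -3  -2 |

Its absolute value is |J| = 2 (the area scaling factor).

Substituting x = 2u + 2v, y = -3u - 2v into the integrand,

    25x - 25y → 125u + 100v,

so the integral becomes

    ∬_R (125u + 100v) · |J| du dv = ∫_0^2 ∫_0^3 (250u + 200v) dv du.

Inner (v): 750u + 900.
Outer (u): 3300.

Therefore ∬_D (25x - 25y) dx dy = 3300.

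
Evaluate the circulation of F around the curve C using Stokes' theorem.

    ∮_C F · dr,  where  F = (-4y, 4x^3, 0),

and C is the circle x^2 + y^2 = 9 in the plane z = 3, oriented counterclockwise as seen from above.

Let S be the flat disk x^2 + y^2 ≤ 9 in the plane z = 3, with upward unit normal n̂ = ẑ. By Stokes' theorem,

    ∮_C F · dr = ∬_S (∇ × F) · n̂ dS = ∬_D (curl F)_z dA,

where D is the disk x^2 + y^2 ≤ 9.

Compute the curl of F = (-4y, 4x^3, 0):
    (∇ × F)_x = ∂F_z/∂y - ∂F_y/∂z = 0,
    (∇ × F)_y = ∂F_x/∂z - ∂F_z/∂x = 0,
    (∇ × F)_z = ∂F_y/∂x - ∂F_x/∂y = 12x^2 + 4.

On z = 3, (curl F)_z = 12x^2 + 4.

Convert to polar (x = r cos θ, y = r sin θ, dA = r dr dθ); the integrand becomes 12r^2cos(θ)^2 + 4, so

    ∬_D (curl F)_z dA = ∫_0^{2π} ∫_0^{3} (12r^2cos(θ)^2 + 4) · r dr dθ.

Inner (r from 0 to 3): 243cos(θ)^2 + 18.
Outer (θ from 0 to 2π): 279π.

Therefore ∮_C F · dr = 279π.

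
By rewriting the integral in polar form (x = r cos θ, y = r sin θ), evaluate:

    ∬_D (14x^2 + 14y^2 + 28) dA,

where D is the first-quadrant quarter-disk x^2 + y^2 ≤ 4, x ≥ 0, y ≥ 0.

The region D is 0 ≤ r ≤ 2, 0 ≤ θ ≤ π/2 in polar coordinates, where x = r cos(θ), y = r sin(θ), and dA = r dr dθ.

Under the substitution, the integrand becomes 14r^2 + 28, so

    ∬_D (14x^2 + 14y^2 + 28) dA = ∫_{0}^{π/2} ∫_{0}^{2} (14r^2 + 28) · r dr dθ.

Inner integral (in r): ∫_{0}^{2} (14r^2 + 28) · r dr = 112.

Outer integral (in θ): ∫_{0}^{π/2} (112) dθ = 56π.

Therefore ∬_D (14x^2 + 14y^2 + 28) dA = 56π.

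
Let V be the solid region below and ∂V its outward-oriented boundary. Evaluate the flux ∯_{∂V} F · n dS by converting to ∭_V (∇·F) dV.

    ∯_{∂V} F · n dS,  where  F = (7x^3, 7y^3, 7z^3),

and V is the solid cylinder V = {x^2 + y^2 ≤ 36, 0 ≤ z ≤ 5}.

By the divergence theorem,

    ∯_{∂V} F · n dS = ∭_V (∇ · F) dV.

Compute the divergence:
    ∇ · F = ∂F_x/∂x + ∂F_y/∂y + ∂F_z/∂z = 21x^2 + 21y^2 + 21z^2.

In cylindrical coordinates, x = r cos(θ), y = r sin(θ), z = z, dV = r dr dθ dz, with 0 ≤ r ≤ 6, 0 ≤ θ ≤ 2π, 0 ≤ z ≤ 5.

The integrand, after substitution and multiplying by the volume element, becomes (21r^2 + 21z^2) · r, so

    ∭_V (∇·F) dV = ∫_0^{2π} ∫_0^{6} ∫_0^{5} (21r^2 + 21z^2) · r dz dr dθ.

Inner (z from 0 to 5): 105r^3 + 875r.
Middle (r from 0 to 6): 49770.
Outer (θ from 0 to 2π): 99540π.

Therefore ∯_{∂V} F · n dS = 99540π.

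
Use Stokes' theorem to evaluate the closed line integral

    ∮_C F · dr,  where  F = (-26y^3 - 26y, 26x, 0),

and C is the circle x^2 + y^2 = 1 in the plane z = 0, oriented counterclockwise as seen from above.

Let S be the flat disk x^2 + y^2 ≤ 1 in the plane z = 0, with upward unit normal n̂ = ẑ. By Stokes' theorem,

    ∮_C F · dr = ∬_S (∇ × F) · n̂ dS = ∬_D (curl F)_z dA,

where D is the disk x^2 + y^2 ≤ 1.

Compute the curl of F = (-26y^3 - 26y, 26x, 0):
    (∇ × F)_x = ∂F_z/∂y - ∂F_y/∂z = 0,
    (∇ × F)_y = ∂F_x/∂z - ∂F_z/∂x = 0,
    (∇ × F)_z = ∂F_y/∂x - ∂F_x/∂y = 78y^2 + 52.

On z = 0, (curl F)_z = 78y^2 + 52.

Convert to polar (x = r cos θ, y = r sin θ, dA = r dr dθ); the integrand becomes 78r^2sin(θ)^2 + 52, so

    ∬_D (curl F)_z dA = ∫_0^{2π} ∫_0^{1} (78r^2sin(θ)^2 + 52) · r dr dθ.

Inner (r from 0 to 1): 39sin(θ)^2/2 + 26.
Outer (θ from 0 to 2π): 143π/2.

Therefore ∮_C F · dr = 143π/2.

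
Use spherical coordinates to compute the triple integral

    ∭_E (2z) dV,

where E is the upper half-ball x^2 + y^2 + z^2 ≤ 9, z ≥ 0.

In spherical coordinates, x = ρ sin(φ) cos(θ), y = ρ sin(φ) sin(θ), z = ρ cos(φ), and dV = ρ^2 sin(φ) dρ dφ dθ.

The integrand becomes 2ρ cos(φ), so

    ∭_E (2z) dV = ∫_{0}^{2π} ∫_{0}^{π/2} ∫_{0}^{3} (2ρ cos(φ)) · ρ^2 sin(φ) dρ dφ dθ.

Inner (ρ): 81sin(2φ)/4.
Middle (φ): 81/4.
Outer (θ): 81π/2.

Therefore the triple integral equals 81π/2.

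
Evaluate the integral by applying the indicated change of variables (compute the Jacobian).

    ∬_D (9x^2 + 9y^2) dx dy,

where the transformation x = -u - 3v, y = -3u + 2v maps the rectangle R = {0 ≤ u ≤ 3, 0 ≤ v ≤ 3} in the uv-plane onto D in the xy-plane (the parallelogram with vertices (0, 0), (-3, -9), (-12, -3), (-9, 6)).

Compute the Jacobian determinant of (x, y) with respect to (u, v):

    ∂(x,y)/∂(u,v) = | -1  -3 | = (-1)(2) - (-3)(-3) = -11.
                   | -3  2 |

Its absolute value is |J| = 11 (the area scaling factor).

Substituting x = -u - 3v, y = -3u + 2v into the integrand,

    9x^2 + 9y^2 → 90u^2 - 54u v + 117v^2,

so the integral becomes

    ∬_R (90u^2 - 54u v + 117v^2) · |J| du dv = ∫_0^3 ∫_0^3 (990u^2 - 594u v + 1287v^2) dv du.

Inner (v): 2970u^2 - 2673u + 11583.
Outer (u): 98901/2.

Therefore ∬_D (9x^2 + 9y^2) dx dy = 98901/2.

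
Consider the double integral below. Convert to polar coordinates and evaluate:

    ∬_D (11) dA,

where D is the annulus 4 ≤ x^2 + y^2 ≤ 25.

The region D is 2 ≤ r ≤ 5, 0 ≤ θ ≤ 2π in polar coordinates, where x = r cos(θ), y = r sin(θ), and dA = r dr dθ.

Under the substitution, the integrand becomes 11, so

    ∬_D (11) dA = ∫_{0}^{2π} ∫_{2}^{5} (11) · r dr dθ.

Inner integral (in r): ∫_{2}^{5} (11) · r dr = 231/2.

Outer integral (in θ): ∫_{0}^{2π} (231/2) dθ = 231π.

Therefore ∬_D (11) dA = 231π.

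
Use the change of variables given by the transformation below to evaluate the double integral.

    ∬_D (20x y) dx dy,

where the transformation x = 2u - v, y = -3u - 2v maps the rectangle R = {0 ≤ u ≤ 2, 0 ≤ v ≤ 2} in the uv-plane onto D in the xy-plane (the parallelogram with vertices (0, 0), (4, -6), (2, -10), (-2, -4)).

Compute the Jacobian determinant of (x, y) with respect to (u, v):

    ∂(x,y)/∂(u,v) = | 2  -1 | = (2)(-2) - (-1)(-3) = -7.
                   | -3  -2 |

Its absolute value is |J| = 7 (the area scaling factor).

Substituting x = 2u - v, y = -3u - 2v into the integrand,

    20x y → -120u^2 - 20u v + 40v^2,

so the integral becomes

    ∬_R (-120u^2 - 20u v + 40v^2) · |J| du dv = ∫_0^2 ∫_0^2 (-840u^2 - 140u v + 280v^2) dv du.

Inner (v): -1680u^2 - 280u + 2240/3.
Outer (u): -10640/3.

Therefore ∬_D (20x y) dx dy = -10640/3.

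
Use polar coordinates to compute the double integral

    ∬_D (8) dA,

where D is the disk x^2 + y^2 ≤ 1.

The region D is 0 ≤ r ≤ 1, 0 ≤ θ ≤ 2π in polar coordinates, where x = r cos(θ), y = r sin(θ), and dA = r dr dθ.

Under the substitution, the integrand becomes 8, so

    ∬_D (8) dA = ∫_{0}^{2π} ∫_{0}^{1} (8) · r dr dθ.

Inner integral (in r): ∫_{0}^{1} (8) · r dr = 4.

Outer integral (in θ): ∫_{0}^{2π} (4) dθ = 8π.

Therefore ∬_D (8) dA = 8π.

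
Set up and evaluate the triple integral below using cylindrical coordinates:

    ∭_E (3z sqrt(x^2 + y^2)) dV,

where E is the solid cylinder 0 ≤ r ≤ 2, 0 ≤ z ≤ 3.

In cylindrical coordinates, x = r cos(θ), y = r sin(θ), z = z, and dV = r dr dθ dz.

The integrand becomes 3r z, so

    ∭_E (3z sqrt(x^2 + y^2)) dV = ∫_{0}^{2π} ∫_{0}^{2} ∫_{0}^{3} (3r z) · r dz dr dθ.

Inner (z): 27r^2/2.
Middle (r from 0 to 2): 36.
Outer (θ): 72π.

Therefore the triple integral equals 72π.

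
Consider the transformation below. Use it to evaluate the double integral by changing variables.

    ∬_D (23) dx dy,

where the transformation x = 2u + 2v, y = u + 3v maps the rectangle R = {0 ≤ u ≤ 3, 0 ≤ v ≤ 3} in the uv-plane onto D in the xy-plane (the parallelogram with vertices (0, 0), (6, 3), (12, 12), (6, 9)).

Compute the Jacobian determinant of (x, y) with respect to (u, v):

    ∂(x,y)/∂(u,v) = | 2  2 | = (2)(3) - (2)(1) = 4.
                   | 1  3 |

Its absolute value is |J| = 4 (the area scaling factor).

Substituting x = 2u + 2v, y = u + 3v into the integrand,

    23 → 23,

so the integral becomes

    ∬_R (23) · |J| du dv = ∫_0^3 ∫_0^3 (92) dv du.

Inner (v): 276.
Outer (u): 828.

Therefore ∬_D (23) dx dy = 828.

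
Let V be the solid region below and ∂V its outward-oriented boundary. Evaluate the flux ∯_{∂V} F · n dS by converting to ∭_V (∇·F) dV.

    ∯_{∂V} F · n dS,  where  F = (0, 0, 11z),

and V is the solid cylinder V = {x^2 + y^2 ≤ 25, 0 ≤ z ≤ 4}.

By the divergence theorem,

    ∯_{∂V} F · n dS = ∭_V (∇ · F) dV.

Compute the divergence:
    ∇ · F = ∂F_x/∂x + ∂F_y/∂y + ∂F_z/∂z = 0 + 0 + 11 = 11.

In cylindrical coordinates, x = r cos(θ), y = r sin(θ), z = z, dV = r dr dθ dz, with 0 ≤ r ≤ 5, 0 ≤ θ ≤ 2π, 0 ≤ z ≤ 4.

The integrand, after substitution and multiplying by the volume element, becomes (11) · r, so

    ∭_V (∇·F) dV = ∫_0^{2π} ∫_0^{5} ∫_0^{4} (11) · r dz dr dθ.

Inner (z from 0 to 4): 44r.
Middle (r from 0 to 5): 550.
Outer (θ from 0 to 2π): 1100π.

Therefore ∯_{∂V} F · n dS = 1100π.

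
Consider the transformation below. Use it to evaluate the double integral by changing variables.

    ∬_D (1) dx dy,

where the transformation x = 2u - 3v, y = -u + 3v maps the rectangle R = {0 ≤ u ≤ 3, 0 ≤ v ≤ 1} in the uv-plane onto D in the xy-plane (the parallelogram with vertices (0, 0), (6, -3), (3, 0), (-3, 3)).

Compute the Jacobian determinant of (x, y) with respect to (u, v):

    ∂(x,y)/∂(u,v) = | 2  -3 | = (2)(3) - (-3)(-1) = 3.
                   | -1  3 |

Its absolute value is |J| = 3 (the area scaling factor).

Substituting x = 2u - 3v, y = -u + 3v into the integrand,

    1 → 1,

so the integral becomes

    ∬_R (1) · |J| du dv = ∫_0^3 ∫_0^1 (3) dv du.

Inner (v): 3.
Outer (u): 9.

Therefore ∬_D (1) dx dy = 9.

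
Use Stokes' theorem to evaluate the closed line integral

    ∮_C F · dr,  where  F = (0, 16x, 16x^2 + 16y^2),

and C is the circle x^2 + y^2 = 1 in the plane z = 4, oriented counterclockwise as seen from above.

Let S be the flat disk x^2 + y^2 ≤ 1 in the plane z = 4, with upward unit normal n̂ = ẑ. By Stokes' theorem,

    ∮_C F · dr = ∬_S (∇ × F) · n̂ dS = ∬_D (curl F)_z dA,

where D is the disk x^2 + y^2 ≤ 1.

Compute the curl of F = (0, 16x, 16x^2 + 16y^2):
    (∇ × F)_x = ∂F_z/∂y - ∂F_y/∂z = 32y,
    (∇ × F)_y = ∂F_x/∂z - ∂F_z/∂x = -32x,
    (∇ × F)_z = ∂F_y/∂x - ∂F_x/∂y = 16.

On z = 4, (curl F)_z = 16.

Convert to polar (x = r cos θ, y = r sin θ, dA = r dr dθ); the integrand becomes 16, so

    ∬_D (curl F)_z dA = ∫_0^{2π} ∫_0^{1} (16) · r dr dθ.

Inner (r from 0 to 1): 8.
Outer (θ from 0 to 2π): 16π.

Therefore ∮_C F · dr = 16π.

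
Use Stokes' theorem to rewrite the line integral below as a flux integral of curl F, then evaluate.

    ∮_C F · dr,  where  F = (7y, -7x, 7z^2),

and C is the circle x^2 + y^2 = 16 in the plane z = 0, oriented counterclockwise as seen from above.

Let S be the flat disk x^2 + y^2 ≤ 16 in the plane z = 0, with upward unit normal n̂ = ẑ. By Stokes' theorem,

    ∮_C F · dr = ∬_S (∇ × F) · n̂ dS = ∬_D (curl F)_z dA,

where D is the disk x^2 + y^2 ≤ 16.

Compute the curl of F = (7y, -7x, 7z^2):
    (∇ × F)_x = ∂F_z/∂y - ∂F_y/∂z = 0,
    (∇ × F)_y = ∂F_x/∂z - ∂F_z/∂x = 0,
    (∇ × F)_z = ∂F_y/∂x - ∂F_x/∂y = -14.

On z = 0, (curl F)_z = -14.

Convert to polar (x = r cos θ, y = r sin θ, dA = r dr dθ); the integrand becomes -14, so

    ∬_D (curl F)_z dA = ∫_0^{2π} ∫_0^{4} (-14) · r dr dθ.

Inner (r from 0 to 4): -112.
Outer (θ from 0 to 2π): -224π.

Therefore ∮_C F · dr = -224π.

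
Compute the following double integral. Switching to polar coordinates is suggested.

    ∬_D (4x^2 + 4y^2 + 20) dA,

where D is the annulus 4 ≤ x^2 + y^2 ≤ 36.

The region D is 2 ≤ r ≤ 6, 0 ≤ θ ≤ 2π in polar coordinates, where x = r cos(θ), y = r sin(θ), and dA = r dr dθ.

Under the substitution, the integrand becomes 4r^2 + 20, so

    ∬_D (4x^2 + 4y^2 + 20) dA = ∫_{0}^{2π} ∫_{2}^{6} (4r^2 + 20) · r dr dθ.

Inner integral (in r): ∫_{2}^{6} (4r^2 + 20) · r dr = 1600.

Outer integral (in θ): ∫_{0}^{2π} (1600) dθ = 3200π.

Therefore ∬_D (4x^2 + 4y^2 + 20) dA = 3200π.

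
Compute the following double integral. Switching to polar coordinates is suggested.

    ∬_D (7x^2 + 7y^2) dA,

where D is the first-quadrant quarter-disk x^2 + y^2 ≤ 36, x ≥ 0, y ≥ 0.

The region D is 0 ≤ r ≤ 6, 0 ≤ θ ≤ π/2 in polar coordinates, where x = r cos(θ), y = r sin(θ), and dA = r dr dθ.

Under the substitution, the integrand becomes 7r^2, so

    ∬_D (7x^2 + 7y^2) dA = ∫_{0}^{π/2} ∫_{0}^{6} (7r^2) · r dr dθ.

Inner integral (in r): ∫_{0}^{6} (7r^2) · r dr = 2268.

Outer integral (in θ): ∫_{0}^{π/2} (2268) dθ = 1134π.

Therefore ∬_D (7x^2 + 7y^2) dA = 1134π.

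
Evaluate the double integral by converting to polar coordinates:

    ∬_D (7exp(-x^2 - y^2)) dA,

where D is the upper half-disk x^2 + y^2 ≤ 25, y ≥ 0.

The region D is 0 ≤ r ≤ 5, 0 ≤ θ ≤ π in polar coordinates, where x = r cos(θ), y = r sin(θ), and dA = r dr dθ.

Under the substitution, the integrand becomes 7exp(-r^2), so

    ∬_D (7exp(-x^2 - y^2)) dA = ∫_{0}^{π} ∫_{0}^{5} (7exp(-r^2)) · r dr dθ.

Inner integral (in r): ∫_{0}^{5} (7exp(-r^2)) · r dr = 7/2 - 7exp(-25)/2.

Outer integral (in θ): ∫_{0}^{π} (7/2 - 7exp(-25)/2) dθ = -7π (1 - exp(25))exp(-25)/2.

Therefore ∬_D (7exp(-x^2 - y^2)) dA = -7π (1 - exp(25))exp(-25)/2.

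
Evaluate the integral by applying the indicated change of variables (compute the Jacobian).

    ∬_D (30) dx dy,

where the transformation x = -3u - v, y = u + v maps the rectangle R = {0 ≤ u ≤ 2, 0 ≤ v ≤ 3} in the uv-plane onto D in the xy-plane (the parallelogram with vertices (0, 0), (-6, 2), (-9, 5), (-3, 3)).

Compute the Jacobian determinant of (x, y) with respect to (u, v):

    ∂(x,y)/∂(u,v) = | -3  -1 | = (-3)(1) - (-1)(1) = -2.
                   | 1  1 |

Its absolute value is |J| = 2 (the area scaling factor).

Substituting x = -3u - v, y = u + v into the integrand,

    30 → 30,

so the integral becomes

    ∬_R (30) · |J| du dv = ∫_0^2 ∫_0^3 (60) dv du.

Inner (v): 180.
Outer (u): 360.

Therefore ∬_D (30) dx dy = 360.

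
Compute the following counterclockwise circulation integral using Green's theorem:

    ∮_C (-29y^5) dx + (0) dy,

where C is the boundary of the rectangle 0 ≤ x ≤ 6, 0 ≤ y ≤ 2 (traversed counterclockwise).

Green's theorem converts the closed line integral into a double integral over the enclosed region D:

    ∮_C P dx + Q dy = ∬_D (∂Q/∂x - ∂P/∂y) dA.

Here P = -29y^5, Q = 0, so

    ∂Q/∂x = 0,    ∂P/∂y = -145y^4,
    ∂Q/∂x - ∂P/∂y = 145y^4.

D is the region 0 ≤ x ≤ 6, 0 ≤ y ≤ 2. Evaluating the double integral:

    ∬_D (145y^4) dA = ∫_0^{6} ∫_0^{2} (145y^4) dy dx.

Inner (y from 0 to 2): 928.
Outer (x from 0 to 6): 5568.

Therefore ∮_C P dx + Q dy = 5568.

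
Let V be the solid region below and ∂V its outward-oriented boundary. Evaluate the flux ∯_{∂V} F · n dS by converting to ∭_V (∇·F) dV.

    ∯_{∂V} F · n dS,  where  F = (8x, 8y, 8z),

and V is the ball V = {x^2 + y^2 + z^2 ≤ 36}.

By the divergence theorem,

    ∯_{∂V} F · n dS = ∭_V (∇ · F) dV.

Compute the divergence:
    ∇ · F = ∂F_x/∂x + ∂F_y/∂y + ∂F_z/∂z = 8 + 8 + 8 = 24.

In spherical coordinates, x = ρ sin(φ) cos(θ), y = ρ sin(φ) sin(θ), z = ρ cos(φ), dV = ρ^2 sin(φ) dρ dφ dθ, with 0 ≤ ρ ≤ 6, 0 ≤ φ ≤ π, 0 ≤ θ ≤ 2π.

The integrand, after substitution and multiplying by the volume element, becomes (24) · ρ^2 sin(φ), so

    ∭_V (∇·F) dV = ∫_0^{2π} ∫_0^{π} ∫_0^{6} (24) · ρ^2 sin(φ) dρ dφ dθ.

Inner (ρ from 0 to 6): 1728sin(φ).
Middle (φ from 0 to π): 3456.
Outer (θ from 0 to 2π): 6912π.

Therefore ∯_{∂V} F · n dS = 6912π.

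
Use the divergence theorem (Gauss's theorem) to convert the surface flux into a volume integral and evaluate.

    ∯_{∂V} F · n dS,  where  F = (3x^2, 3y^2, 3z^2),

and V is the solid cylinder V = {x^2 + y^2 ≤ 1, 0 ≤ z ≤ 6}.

By the divergence theorem,

    ∯_{∂V} F · n dS = ∭_V (∇ · F) dV.

Compute the divergence:
    ∇ · F = ∂F_x/∂x + ∂F_y/∂y + ∂F_z/∂z = 6x + 6y + 6z.

In cylindrical coordinates, x = r cos(θ), y = r sin(θ), z = z, dV = r dr dθ dz, with 0 ≤ r ≤ 1, 0 ≤ θ ≤ 2π, 0 ≤ z ≤ 6.

The integrand, after substitution and multiplying by the volume element, becomes (6sqrt(2)r sin(θ + π/4) + 6z) · r, so

    ∭_V (∇·F) dV = ∫_0^{2π} ∫_0^{1} ∫_0^{6} (6sqrt(2)r sin(θ + π/4) + 6z) · r dz dr dθ.

Inner (z from 0 to 6): 36r (sqrt(2)r sin(θ + π/4) + 3).
Middle (r from 0 to 1): 12sqrt(2)sin(θ + π/4) + 54.
Outer (θ from 0 to 2π): 108π.

Therefore ∯_{∂V} F · n dS = 108π.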